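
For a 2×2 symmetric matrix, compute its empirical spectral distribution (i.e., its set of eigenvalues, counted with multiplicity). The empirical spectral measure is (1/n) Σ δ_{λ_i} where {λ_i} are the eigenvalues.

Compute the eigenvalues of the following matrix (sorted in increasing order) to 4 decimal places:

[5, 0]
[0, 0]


Since M is real symmetric, both eigenvalues are real; they are the roots of det(λI − M) = λ² − (tr M) λ + det M.
tr M = 5 + 0 = 5.
det M = 5·0 − 0² = 0 − 0 = 0.
Characteristic polynomial: λ² − 5λ = 0.
Discriminant Δ = (tr M)² − 4·det M = 25 − 0 = 25; √Δ = 5.000000.
λ = (tr M ± √Δ)/2 = (5 ± 5.000000)/2, giving (tr M − √Δ)/2 = 0.0000 and (tr M + √Δ)/2 = 5.0000.

Eigenvalues sorted in increasing order: [0.0000, 5.0000].


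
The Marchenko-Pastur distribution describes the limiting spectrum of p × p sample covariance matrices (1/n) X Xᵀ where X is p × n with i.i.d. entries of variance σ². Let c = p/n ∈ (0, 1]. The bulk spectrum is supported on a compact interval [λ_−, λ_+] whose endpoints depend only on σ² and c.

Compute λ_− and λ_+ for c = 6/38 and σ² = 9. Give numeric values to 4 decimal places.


c = 6/38 = 0.157895; √c = 0.397360.
λ_− = σ² (1 − √c)² = 9 · (1 − 0.397360)² = 9 · (0.602640)² = 3.268578.
λ_+ = σ² (1 + √c)² = 9 · (1 + 0.397360)² = 9 · (1.397360)² = 17.573527.

Rounded to 4 decimal places: λ_− ≈ 3.2686, λ_+ ≈ 17.5735.


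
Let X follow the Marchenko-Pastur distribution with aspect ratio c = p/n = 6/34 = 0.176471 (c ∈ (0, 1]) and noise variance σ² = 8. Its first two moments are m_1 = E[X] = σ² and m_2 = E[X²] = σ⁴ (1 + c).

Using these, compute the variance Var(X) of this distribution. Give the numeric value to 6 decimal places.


m_1 = E[X] = σ² = 8, so m_1² = 64.
m_2 = E[X²] = σ⁴ (1 + c) = 64 · (1 + 0.176471) = 64 · 1.176471 = 75.294118.
(Note m_2 − m_1² simplifies to c · σ⁴ = 0.176471 · 64.)

Var(X) = m_2 − m_1² = 75.294118 − 64 = 11.294118.


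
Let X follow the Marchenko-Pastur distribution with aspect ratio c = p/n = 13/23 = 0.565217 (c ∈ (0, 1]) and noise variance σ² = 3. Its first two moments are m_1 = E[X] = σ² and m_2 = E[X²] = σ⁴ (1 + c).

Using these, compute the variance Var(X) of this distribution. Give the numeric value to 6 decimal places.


m_1 = E[X] = σ² = 3, so m_1² = 9.
m_2 = E[X²] = σ⁴ (1 + c) = 9 · (1 + 0.565217) = 9 · 1.565217 = 14.086957.
(Note m_2 − m_1² simplifies to c · σ⁴ = 0.565217 · 9.)

Var(X) = m_2 − m_1² = 14.086957 − 9 = 5.086957.


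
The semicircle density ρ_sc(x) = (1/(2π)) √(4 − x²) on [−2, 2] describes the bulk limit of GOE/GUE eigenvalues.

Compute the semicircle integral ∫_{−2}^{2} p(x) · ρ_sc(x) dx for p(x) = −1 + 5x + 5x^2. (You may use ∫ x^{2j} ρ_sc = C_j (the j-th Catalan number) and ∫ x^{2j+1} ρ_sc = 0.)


Write p(x) = Σ a_i x^i, split into monomials and integrate each against ρ_sc separately.
Using ∫ x^{2j} ρ_sc = C_j = (1/(j+1)) C(2j, j) (Catalan numbers) and ∫ x^{2j+1} ρ_sc = 0 (odd monomials vanish by symmetry):
  i = 0 (even): a_0 · C_{0} = -1 · 1 = -1
  i = 1 (odd): ∫ x^1 ρ_sc = 0 (vanishes)
  i = 2 (even): a_2 · C_{1} = 5 · 1 = 5

Summing the contributions: ∫_{−2}^{2} p(x) ρ_sc(x) dx = (-1) + 5 = 4.


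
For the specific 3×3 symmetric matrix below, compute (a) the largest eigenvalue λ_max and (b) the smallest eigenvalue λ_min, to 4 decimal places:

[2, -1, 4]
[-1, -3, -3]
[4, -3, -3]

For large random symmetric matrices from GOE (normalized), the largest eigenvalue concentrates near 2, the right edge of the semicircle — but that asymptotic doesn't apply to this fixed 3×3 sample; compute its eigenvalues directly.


Since M is real symmetric, all three eigenvalues are real; they are the roots of det(λI − M) = λ³ − (tr M) λ² + s λ − det M, where s is the sum of the principal 2×2 minors.
tr M = 2 + (-3) + (-3) = -4.
s = (2·(-3) − (-1)²) + (2·(-3) − 4²) + ((-3)·(-3) − (-3)²) = -7 + (-22) + 0 = -29.
det M (expand along row 1) = 2·0 − (-1)·15 + 4·15 = 75.
Characteristic polynomial: λ³ + 4λ² − 29λ − 75 = 0.
Substitute λ = y + (tr M)/3 = y − 1.333333 to remove the quadratic term: y³ + p·y + q = 0 with p = s − (tr M)²/3 = -34.333333 and q = −2(tr M)³/27 + (tr M)·s/3 − det M = -31.592593.
Three real roots ⇒ use the trigonometric (Viète) form: r = 2√(−p/3) = 6.765928, φ = arccos(3q/(p·r)) = arccos(0.408003) = 1.150531 rad.
y_k = r·cos(φ/3 − 2πk/3) for k = 0, 1, 2 gives y = 6.274430, -0.944732, -5.329698.
λ_k = y_k − 1.333333 gives λ = 4.9411, -2.2781, -6.6630 (check: the sum is -4.0000 = tr M).

Hence λ_max = 4.9411 and λ_min = -6.6630.


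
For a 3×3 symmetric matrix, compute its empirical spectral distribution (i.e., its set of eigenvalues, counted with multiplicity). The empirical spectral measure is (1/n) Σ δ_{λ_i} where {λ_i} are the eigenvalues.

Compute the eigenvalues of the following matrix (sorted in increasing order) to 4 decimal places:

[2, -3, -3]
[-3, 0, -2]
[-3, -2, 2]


Since M is real symmetric, all three eigenvalues are real; they are the roots of det(λI − M) = λ³ − (tr M) λ² + s λ − det M, where s is the sum of the principal 2×2 minors.
tr M = 2 + 0 + 2 = 4.
s = (2·0 − (-3)²) + (2·2 − (-3)²) + (0·2 − (-2)²) = -9 + (-5) + (-4) = -18.
det M (expand along row 1) = 2·(-4) − (-3)·(-12) + (-3)·6 = -62.
Characteristic polynomial: λ³ − 4λ² − 18λ + 62 = 0.
Substitute λ = y + (tr M)/3 = y + 1.333333 to remove the quadratic term: y³ + p·y + q = 0 with p = s − (tr M)²/3 = -23.333333 and q = −2(tr M)³/27 + (tr M)·s/3 − det M = 33.259259.
Three real roots ⇒ use the trigonometric (Viète) form: r = 2√(−p/3) = 5.577734, φ = arccos(3q/(p·r)) = arccos(-0.766654) = 2.444409 rad.
y_k = r·cos(φ/3 − 2πk/3) for k = 0, 1, 2 gives y = 3.826390, 1.601401, -5.427791.
λ_k = y_k + 1.333333 gives λ = 5.1597, 2.9347, -4.0945 (check: the sum is 4.0000 = tr M).

Eigenvalues sorted in increasing order: [-4.0945, 2.9347, 5.1597].


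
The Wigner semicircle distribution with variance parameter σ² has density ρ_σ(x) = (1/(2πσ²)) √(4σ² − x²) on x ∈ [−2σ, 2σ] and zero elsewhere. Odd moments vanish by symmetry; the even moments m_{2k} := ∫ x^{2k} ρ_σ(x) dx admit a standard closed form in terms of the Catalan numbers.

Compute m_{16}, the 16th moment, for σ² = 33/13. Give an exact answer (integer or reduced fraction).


By the scaled semicircle moment identity, m_{2k} = σ^{2k} · C_k with k = 8.
C_8 = (1/(k+1)) · C(2k, k) = (1/9) · C(16, 8) = (1/9) · 12870 = 1430.
σ^{2k} = (σ²)^k = (33/13)^8 = 1406408618241/815730721.

Therefore m_{16} = σ^{16} · C_8 = (1406408618241/815730721) · 1430 = 154704948006510/62748517.


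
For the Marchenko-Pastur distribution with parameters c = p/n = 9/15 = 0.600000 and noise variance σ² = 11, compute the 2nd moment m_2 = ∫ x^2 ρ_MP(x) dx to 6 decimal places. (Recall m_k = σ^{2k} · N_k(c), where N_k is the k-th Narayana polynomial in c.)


E[X²] = σ⁴ (1 + c) (second MP moment). With σ² = 11 (so σ⁴ = 121) and c = 9/15 = 0.600000: E[X²] = 121 · (1 + 0.600000) = 121 · 1.600000.

So E[X^2] = 193.600000.


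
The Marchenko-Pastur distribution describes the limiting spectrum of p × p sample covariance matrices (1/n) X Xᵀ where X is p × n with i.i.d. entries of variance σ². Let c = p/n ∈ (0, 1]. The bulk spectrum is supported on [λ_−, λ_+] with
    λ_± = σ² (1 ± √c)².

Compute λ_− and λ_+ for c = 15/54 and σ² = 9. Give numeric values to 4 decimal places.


c = 15/54 = 0.277778; √c = 0.527046.
λ_− = σ² (1 − √c)² = 9 · (1 − 0.527046)² = 9 · (0.472954)² = 2.013167.
λ_+ = σ² (1 + √c)² = 9 · (1 + 0.527046)² = 9 · (1.527046)² = 20.986833.

Rounded to 4 decimal places: λ_− ≈ 2.0132, λ_+ ≈ 20.9868.


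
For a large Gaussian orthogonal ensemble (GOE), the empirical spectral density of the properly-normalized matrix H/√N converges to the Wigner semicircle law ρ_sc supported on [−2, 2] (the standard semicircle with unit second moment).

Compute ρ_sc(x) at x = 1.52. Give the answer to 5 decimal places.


ρ_sc(x) = (1/(2π)) √(4 − x²). With x = 1.52:
  4 − x² = 4 − (1.52)² = 4 − 2.310400 = 1.689600.
  √(4 − x²) = 1.299846.
  1/(2π) = 0.159155.
  ρ_sc(1.52) = 0.159155 · 1.299846 = 0.206877.

Rounded to 5 decimal places: ρ_sc(1.52) ≈ 0.20688.


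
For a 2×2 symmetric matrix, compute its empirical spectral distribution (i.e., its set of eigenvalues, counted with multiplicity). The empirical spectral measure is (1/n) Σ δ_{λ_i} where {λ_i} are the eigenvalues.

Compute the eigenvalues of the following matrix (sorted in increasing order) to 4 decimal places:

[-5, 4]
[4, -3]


Since M is real symmetric, both eigenvalues are real; they are the roots of det(λI − M) = λ² − (tr M) λ + det M.
tr M = -5 + (-3) = -8.
det M = (-5)·(-3) − 4² = 15 − 16 = -1.
Characteristic polynomial: λ² + 8λ − 1 = 0.
Discriminant Δ = (tr M)² − 4·det M = 64 − (-4) = 68; √Δ = 8.246211.
λ = (tr M ± √Δ)/2 = (-8 ± 8.246211)/2, giving (tr M − √Δ)/2 = -8.1231 and (tr M + √Δ)/2 = 0.1231.

Eigenvalues sorted in increasing order: [-8.1231, 0.1231].


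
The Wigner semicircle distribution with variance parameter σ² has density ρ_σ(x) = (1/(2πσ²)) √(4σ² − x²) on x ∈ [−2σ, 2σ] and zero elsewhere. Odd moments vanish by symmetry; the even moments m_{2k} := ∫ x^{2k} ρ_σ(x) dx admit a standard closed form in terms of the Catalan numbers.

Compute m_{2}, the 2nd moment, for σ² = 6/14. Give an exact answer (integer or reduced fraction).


By the scaled semicircle moment identity, m_{2k} = σ^{2k} · C_k with k = 1.
C_1 = (1/(k+1)) · C(2k, k) = (1/2) · C(2, 1) = (1/2) · 2 = 1.
σ^{2k} = (σ²)^k = (6/14)^1 = 3/7.

Therefore m_{2} = σ^{2} · C_1 = (3/7) · 1 = 3/7.


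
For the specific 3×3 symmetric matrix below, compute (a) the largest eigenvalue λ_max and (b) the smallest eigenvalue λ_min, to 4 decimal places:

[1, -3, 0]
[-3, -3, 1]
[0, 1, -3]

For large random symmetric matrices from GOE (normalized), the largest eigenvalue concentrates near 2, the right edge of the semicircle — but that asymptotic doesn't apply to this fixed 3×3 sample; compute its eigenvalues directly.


Since M is real symmetric, all three eigenvalues are real; they are the roots of det(λI − M) = λ³ − (tr M) λ² + s λ − det M, where s is the sum of the principal 2×2 minors.
tr M = 1 + (-3) + (-3) = -5.
s = (1·(-3) − (-3)²) + (1·(-3) − 0²) + ((-3)·(-3) − 1²) = -12 + (-3) + 8 = -7.
det M (expand along row 1) = 1·8 − (-3)·9 + 0·(-3) = 35.
Characteristic polynomial: λ³ + 5λ² − 7λ − 35 = 0.
Substitute λ = y + (tr M)/3 = y − 1.666667 to remove the quadratic term: y³ + p·y + q = 0 with p = s − (tr M)²/3 = -15.333333 and q = −2(tr M)³/27 + (tr M)·s/3 − det M = -14.074074.
Three real roots ⇒ use the trigonometric (Viète) form: r = 2√(−p/3) = 4.521553, φ = arccos(3q/(p·r)) = arccos(0.608999) = 0.915998 rad.
y_k = r·cos(φ/3 − 2πk/3) for k = 0, 1, 2 gives y = 4.312418, -0.979085, -3.333333.
λ_k = y_k − 1.666667 gives λ = 2.6458, -2.6458, -5.0000 (check: the sum is -5.0000 = tr M).

Hence λ_max = 2.6458 and λ_min = -5.0000.


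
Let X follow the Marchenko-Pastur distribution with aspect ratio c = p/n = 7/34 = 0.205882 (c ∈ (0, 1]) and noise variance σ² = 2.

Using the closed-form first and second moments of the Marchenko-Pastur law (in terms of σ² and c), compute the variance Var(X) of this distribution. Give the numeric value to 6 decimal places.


Recall the MP moments m_1 = E[X] = σ² and m_2 = E[X²] = σ⁴ (1 + c).
m_1 = E[X] = σ² = 2, so m_1² = 4.
m_2 = E[X²] = σ⁴ (1 + c) = 4 · (1 + 0.205882) = 4 · 1.205882 = 4.823529.
(Note m_2 − m_1² simplifies to c · σ⁴ = 0.205882 · 4.)

Var(X) = m_2 − m_1² = 4.823529 − 4 = 0.823529.


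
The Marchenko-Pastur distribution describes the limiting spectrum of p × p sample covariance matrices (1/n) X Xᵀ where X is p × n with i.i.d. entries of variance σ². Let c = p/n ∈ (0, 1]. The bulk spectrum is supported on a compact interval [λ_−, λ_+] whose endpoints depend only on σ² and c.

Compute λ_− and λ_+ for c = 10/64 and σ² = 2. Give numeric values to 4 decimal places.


c = 10/64 = 0.156250; √c = 0.395285.
λ_− = σ² (1 − √c)² = 2 · (1 − 0.395285)² = 2 · (0.604715)² = 0.731361.
λ_+ = σ² (1 + √c)² = 2 · (1 + 0.395285)² = 2 · (1.395285)² = 3.893639.

Rounded to 4 decimal places: λ_− ≈ 0.7314, λ_+ ≈ 3.8936.


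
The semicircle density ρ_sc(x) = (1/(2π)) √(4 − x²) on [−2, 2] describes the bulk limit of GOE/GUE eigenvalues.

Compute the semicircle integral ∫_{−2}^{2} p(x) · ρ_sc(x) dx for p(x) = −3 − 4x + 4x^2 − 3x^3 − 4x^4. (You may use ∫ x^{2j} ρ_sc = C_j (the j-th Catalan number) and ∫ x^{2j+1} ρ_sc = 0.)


Write p(x) = Σ a_i x^i, split into monomials and integrate each against ρ_sc separately.
Using ∫ x^{2j} ρ_sc = C_j = (1/(j+1)) C(2j, j) (Catalan numbers) and ∫ x^{2j+1} ρ_sc = 0 (odd monomials vanish by symmetry):
  i = 0 (even): a_0 · C_{0} = -3 · 1 = -3
  i = 1 (odd): ∫ x^1 ρ_sc = 0 (vanishes)
  i = 2 (even): a_2 · C_{1} = 4 · 1 = 4
  i = 3 (odd): ∫ x^3 ρ_sc = 0 (vanishes)
  i = 4 (even): a_4 · C_{2} = -4 · 2 = -8

Summing the contributions: ∫_{−2}^{2} p(x) ρ_sc(x) dx = (-3) + 4 + (-8) = -7.


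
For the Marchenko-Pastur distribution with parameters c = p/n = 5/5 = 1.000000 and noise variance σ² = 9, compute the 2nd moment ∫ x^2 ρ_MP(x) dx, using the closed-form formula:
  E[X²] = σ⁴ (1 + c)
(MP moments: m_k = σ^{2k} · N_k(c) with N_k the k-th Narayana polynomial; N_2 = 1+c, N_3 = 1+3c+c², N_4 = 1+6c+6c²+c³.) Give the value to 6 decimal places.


E[X²] = σ⁴ (1 + c) (second MP moment). With σ² = 9 (so σ⁴ = 81) and c = 5/5 = 1.000000: E[X²] = 81 · (1 + 1.000000) = 81 · 2.000000.

So E[X^2] = 162.000000.


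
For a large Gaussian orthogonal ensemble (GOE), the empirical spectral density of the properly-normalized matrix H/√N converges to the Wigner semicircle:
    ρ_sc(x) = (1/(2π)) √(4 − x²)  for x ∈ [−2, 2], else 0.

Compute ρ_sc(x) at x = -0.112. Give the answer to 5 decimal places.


ρ_sc(x) = (1/(2π)) √(4 − x²). With x = -0.112:
  4 − x² = 4 − (-0.112)² = 4 − 0.012544 = 3.987456.
  √(4 − x²) = 1.996862.
  1/(2π) = 0.159155.
  ρ_sc(-0.112) = 0.159155 · 1.996862 = 0.317810.

Rounded to 5 decimal places: ρ_sc(-0.112) ≈ 0.31781.


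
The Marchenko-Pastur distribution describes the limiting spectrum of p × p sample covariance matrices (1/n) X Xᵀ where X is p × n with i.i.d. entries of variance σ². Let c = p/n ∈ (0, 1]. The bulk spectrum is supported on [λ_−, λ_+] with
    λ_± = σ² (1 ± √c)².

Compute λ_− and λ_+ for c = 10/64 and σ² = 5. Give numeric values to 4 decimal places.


c = 10/64 = 0.156250; √c = 0.395285.
λ_− = σ² (1 − √c)² = 5 · (1 − 0.395285)² = 5 · (0.604715)² = 1.828403.
λ_+ = σ² (1 + √c)² = 5 · (1 + 0.395285)² = 5 · (1.395285)² = 9.734097.

Rounded to 4 decimal places: λ_− ≈ 1.8284, λ_+ ≈ 9.7341.


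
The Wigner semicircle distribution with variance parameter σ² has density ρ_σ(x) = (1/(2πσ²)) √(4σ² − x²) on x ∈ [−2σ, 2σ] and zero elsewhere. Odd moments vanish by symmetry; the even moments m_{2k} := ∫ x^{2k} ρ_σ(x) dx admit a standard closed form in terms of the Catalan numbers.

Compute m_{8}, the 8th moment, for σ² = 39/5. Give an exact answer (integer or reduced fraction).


By the scaled semicircle moment identity, m_{2k} = σ^{2k} · C_k with k = 4.
C_4 = (1/(k+1)) · C(2k, k) = (1/5) · C(8, 4) = (1/5) · 70 = 14.
σ^{2k} = (σ²)^k = (39/5)^4 = 2313441/625.

Therefore m_{8} = σ^{8} · C_4 = (2313441/625) · 14 = 32388174/625.


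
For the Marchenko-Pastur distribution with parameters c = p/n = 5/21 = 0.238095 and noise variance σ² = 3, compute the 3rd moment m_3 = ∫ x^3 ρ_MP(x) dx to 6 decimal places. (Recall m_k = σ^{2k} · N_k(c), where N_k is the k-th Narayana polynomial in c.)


E[X³] = σ⁶ (1 + 3c + c²) (third MP moment). With σ² = 3 (so σ⁶ = 27) and c = 5/21 = 0.238095: E[X³] = 27 · (1 + 3·0.238095 + (0.238095)²) = 27 · 1.770975.

So E[X^3] = 47.816327.


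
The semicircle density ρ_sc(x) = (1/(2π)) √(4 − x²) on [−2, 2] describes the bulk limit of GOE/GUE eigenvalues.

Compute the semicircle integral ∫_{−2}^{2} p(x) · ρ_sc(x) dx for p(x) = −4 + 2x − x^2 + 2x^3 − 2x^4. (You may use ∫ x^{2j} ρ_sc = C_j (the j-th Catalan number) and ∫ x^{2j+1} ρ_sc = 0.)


Write p(x) = Σ a_i x^i, split into monomials and integrate each against ρ_sc separately.
Using ∫ x^{2j} ρ_sc = C_j = (1/(j+1)) C(2j, j) (Catalan numbers) and ∫ x^{2j+1} ρ_sc = 0 (odd monomials vanish by symmetry):
  i = 0 (even): a_0 · C_{0} = -4 · 1 = -4
  i = 1 (odd): ∫ x^1 ρ_sc = 0 (vanishes)
  i = 2 (even): a_2 · C_{1} = -1 · 1 = -1
  i = 3 (odd): ∫ x^3 ρ_sc = 0 (vanishes)
  i = 4 (even): a_4 · C_{2} = -2 · 2 = -4

Summing the contributions: ∫_{−2}^{2} p(x) ρ_sc(x) dx = (-4) + (-1) + (-4) = -9.


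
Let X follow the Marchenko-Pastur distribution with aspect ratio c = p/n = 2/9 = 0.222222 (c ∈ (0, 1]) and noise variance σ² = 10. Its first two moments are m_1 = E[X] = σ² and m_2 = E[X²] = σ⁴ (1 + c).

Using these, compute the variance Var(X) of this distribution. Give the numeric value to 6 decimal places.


m_1 = E[X] = σ² = 10, so m_1² = 100.
m_2 = E[X²] = σ⁴ (1 + c) = 100 · (1 + 0.222222) = 100 · 1.222222 = 122.222222.
(Note m_2 − m_1² simplifies to c · σ⁴ = 0.222222 · 100.)

Var(X) = m_2 − m_1² = 122.222222 − 100 = 22.222222.


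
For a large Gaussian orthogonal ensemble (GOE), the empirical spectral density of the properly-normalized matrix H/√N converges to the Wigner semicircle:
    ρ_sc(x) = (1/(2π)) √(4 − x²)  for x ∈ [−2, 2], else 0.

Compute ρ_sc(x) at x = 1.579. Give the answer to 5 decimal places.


ρ_sc(x) = (1/(2π)) √(4 − x²). With x = 1.579:
  4 − x² = 4 − (1.579)² = 4 − 2.493241 = 1.506759.
  √(4 − x²) = 1.227501.
  1/(2π) = 0.159155.
  ρ_sc(1.579) = 0.159155 · 1.227501 = 0.195363.

Rounded to 5 decimal places: ρ_sc(1.579) ≈ 0.19536.


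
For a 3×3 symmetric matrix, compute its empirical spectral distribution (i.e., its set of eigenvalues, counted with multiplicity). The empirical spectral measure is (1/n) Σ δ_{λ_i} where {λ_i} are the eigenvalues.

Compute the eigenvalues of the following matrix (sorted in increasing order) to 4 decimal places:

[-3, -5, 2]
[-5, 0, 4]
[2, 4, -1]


Since M is real symmetric, all three eigenvalues are real; they are the roots of det(λI − M) = λ³ − (tr M) λ² + s λ − det M, where s is the sum of the principal 2×2 minors.
tr M = -3 + 0 + (-1) = -4.
s = ((-3)·0 − (-5)²) + ((-3)·(-1) − 2²) + (0·(-1) − 4²) = -25 + (-1) + (-16) = -42.
det M (expand along row 1) = (-3)·(-16) − (-5)·(-3) + 2·(-20) = -7.
Characteristic polynomial: λ³ + 4λ² − 42λ + 7 = 0.
Substitute λ = y + (tr M)/3 = y − 1.333333 to remove the quadratic term: y³ + p·y + q = 0 with p = s − (tr M)²/3 = -47.333333 and q = −2(tr M)³/27 + (tr M)·s/3 − det M = 67.740741.
Three real roots ⇒ use the trigonometric (Viète) form: r = 2√(−p/3) = 7.944250, φ = arccos(3q/(p·r)) = arccos(-0.540445) = 2.141762 rad.
y_k = r·cos(φ/3 − 2πk/3) for k = 0, 1, 2 gives y = 6.004268, 1.502853, -7.507121.
λ_k = y_k − 1.333333 gives λ = 4.6709, 0.1695, -8.8405 (check: the sum is -4.0000 = tr M).

Eigenvalues sorted in increasing order: [-8.8405, 0.1695, 4.6709].


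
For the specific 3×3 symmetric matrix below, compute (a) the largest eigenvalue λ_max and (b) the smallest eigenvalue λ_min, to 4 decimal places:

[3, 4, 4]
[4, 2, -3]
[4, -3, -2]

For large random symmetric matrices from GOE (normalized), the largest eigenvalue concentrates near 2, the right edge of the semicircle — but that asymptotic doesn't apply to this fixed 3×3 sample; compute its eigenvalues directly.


Since M is real symmetric, all three eigenvalues are real; they are the roots of det(λI − M) = λ³ − (tr M) λ² + s λ − det M, where s is the sum of the principal 2×2 minors.
tr M = 3 + 2 + (-2) = 3.
s = (3·2 − 4²) + (3·(-2) − 4²) + (2·(-2) − (-3)²) = -10 + (-22) + (-13) = -45.
det M (expand along row 1) = 3·(-13) − 4·4 + 4·(-20) = -135.
Characteristic polynomial: λ³ − 3λ² − 45λ + 135 = 0.
Substitute λ = y + (tr M)/3 = y + 1.000000 to remove the quadratic term: y³ + p·y + q = 0 with p = s − (tr M)²/3 = -48.000000 and q = −2(tr M)³/27 + (tr M)·s/3 − det M = 88.000000.
Three real roots ⇒ use the trigonometric (Viète) form: r = 2√(−p/3) = 8.000000, φ = arccos(3q/(p·r)) = arccos(-0.687500) = 2.328837 rad.
y_k = r·cos(φ/3 − 2πk/3) for k = 0, 1, 2 gives y = 5.708204, 2.000000, -7.708204.
λ_k = y_k + 1.000000 gives λ = 6.7082, 3.0000, -6.7082 (check: the sum is 3.0000 = tr M).

Hence λ_max = 6.7082 and λ_min = -6.7082.


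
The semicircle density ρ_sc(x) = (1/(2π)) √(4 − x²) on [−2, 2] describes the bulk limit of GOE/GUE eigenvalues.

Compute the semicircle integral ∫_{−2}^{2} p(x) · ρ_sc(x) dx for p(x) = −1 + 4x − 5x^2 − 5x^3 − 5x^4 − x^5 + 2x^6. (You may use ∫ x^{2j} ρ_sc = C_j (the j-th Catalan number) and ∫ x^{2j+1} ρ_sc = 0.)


Write p(x) = Σ a_i x^i, split into monomials and integrate each against ρ_sc separately.
Using ∫ x^{2j} ρ_sc = C_j = (1/(j+1)) C(2j, j) (Catalan numbers) and ∫ x^{2j+1} ρ_sc = 0 (odd monomials vanish by symmetry):
  i = 0 (even): a_0 · C_{0} = -1 · 1 = -1
  i = 1 (odd): ∫ x^1 ρ_sc = 0 (vanishes)
  i = 2 (even): a_2 · C_{1} = -5 · 1 = -5
  i = 3 (odd): ∫ x^3 ρ_sc = 0 (vanishes)
  i = 4 (even): a_4 · C_{2} = -5 · 2 = -10
  i = 5 (odd): ∫ x^5 ρ_sc = 0 (vanishes)
  i = 6 (even): a_6 · C_{3} = 2 · 5 = 10

Summing the contributions: ∫_{−2}^{2} p(x) ρ_sc(x) dx = (-1) + (-5) + (-10) + 10 = -6.


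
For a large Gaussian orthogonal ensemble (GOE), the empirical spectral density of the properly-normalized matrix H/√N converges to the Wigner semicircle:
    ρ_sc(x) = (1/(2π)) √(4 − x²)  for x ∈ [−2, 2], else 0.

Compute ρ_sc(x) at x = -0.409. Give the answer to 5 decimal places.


ρ_sc(x) = (1/(2π)) √(4 − x²). With x = -0.409:
  4 − x² = 4 − (-0.409)² = 4 − 0.167281 = 3.832719.
  √(4 − x²) = 1.957733.
  1/(2π) = 0.159155.
  ρ_sc(-0.409) = 0.159155 · 1.957733 = 0.311583.

Rounded to 5 decimal places: ρ_sc(-0.409) ≈ 0.31158.


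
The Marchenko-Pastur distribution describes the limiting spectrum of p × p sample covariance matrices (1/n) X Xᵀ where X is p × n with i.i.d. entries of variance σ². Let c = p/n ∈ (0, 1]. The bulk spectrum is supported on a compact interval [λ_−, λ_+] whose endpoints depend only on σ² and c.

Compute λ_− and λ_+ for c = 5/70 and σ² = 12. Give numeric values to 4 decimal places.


c = 5/70 = 0.071429; √c = 0.267261.
λ_− = σ² (1 − √c)² = 12 · (1 − 0.267261)² = 12 · (0.732739)² = 6.442873.
λ_+ = σ² (1 + √c)² = 12 · (1 + 0.267261)² = 12 · (1.267261)² = 19.271413.

Rounded to 4 decimal places: λ_− ≈ 6.4429, λ_+ ≈ 19.2714.


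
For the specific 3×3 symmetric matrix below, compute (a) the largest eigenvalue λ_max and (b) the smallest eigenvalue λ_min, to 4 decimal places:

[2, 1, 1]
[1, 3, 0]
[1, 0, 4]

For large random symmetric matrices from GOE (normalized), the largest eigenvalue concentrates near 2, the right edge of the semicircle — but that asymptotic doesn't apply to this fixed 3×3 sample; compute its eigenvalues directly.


Since M is real symmetric, all three eigenvalues are real; they are the roots of det(λI − M) = λ³ − (tr M) λ² + s λ − det M, where s is the sum of the principal 2×2 minors.
tr M = 2 + 3 + 4 = 9.
s = (2·3 − 1²) + (2·4 − 1²) + (3·4 − 0²) = 5 + 7 + 12 = 24.
det M (expand along row 1) = 2·12 − 1·4 + 1·(-3) = 17.
Characteristic polynomial: λ³ − 9λ² + 24λ − 17 = 0.
Substitute λ = y + (tr M)/3 = y + 3.000000 to remove the quadratic term: y³ + p·y + q = 0 with p = s − (tr M)²/3 = -3.000000 and q = −2(tr M)³/27 + (tr M)·s/3 − det M = 1.000000.
Three real roots ⇒ use the trigonometric (Viète) form: r = 2√(−p/3) = 2.000000, φ = arccos(3q/(p·r)) = arccos(-0.500000) = 2.094395 rad.
y_k = r·cos(φ/3 − 2πk/3) for k = 0, 1, 2 gives y = 1.532089, 0.347296, -1.879385.
λ_k = y_k + 3.000000 gives λ = 4.5321, 3.3473, 1.1206 (check: the sum is 9.0000 = tr M).

Hence λ_max = 4.5321 and λ_min = 1.1206.


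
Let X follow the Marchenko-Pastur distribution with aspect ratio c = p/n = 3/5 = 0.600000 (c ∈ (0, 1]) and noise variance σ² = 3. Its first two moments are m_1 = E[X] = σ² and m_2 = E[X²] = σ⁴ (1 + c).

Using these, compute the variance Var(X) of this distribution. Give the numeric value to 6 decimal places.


m_1 = E[X] = σ² = 3, so m_1² = 9.
m_2 = E[X²] = σ⁴ (1 + c) = 9 · (1 + 0.600000) = 9 · 1.600000 = 14.400000.
(Note m_2 − m_1² simplifies to c · σ⁴ = 0.600000 · 9.)

Var(X) = m_2 − m_1² = 14.400000 − 9 = 5.400000.


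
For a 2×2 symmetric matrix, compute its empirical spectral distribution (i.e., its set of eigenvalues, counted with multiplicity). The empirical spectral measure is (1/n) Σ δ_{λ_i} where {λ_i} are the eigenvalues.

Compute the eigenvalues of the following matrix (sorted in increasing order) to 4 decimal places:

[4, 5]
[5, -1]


Since M is real symmetric, both eigenvalues are real; they are the roots of det(λI − M) = λ² − (tr M) λ + det M.
tr M = 4 + (-1) = 3.
det M = 4·(-1) − 5² = -4 − 25 = -29.
Characteristic polynomial: λ² − 3λ − 29 = 0.
Discriminant Δ = (tr M)² − 4·det M = 9 − (-116) = 125; √Δ = 11.180340.
λ = (tr M ± √Δ)/2 = (3 ± 11.180340)/2, giving (tr M − √Δ)/2 = -4.0902 and (tr M + √Δ)/2 = 7.0902.

Eigenvalues sorted in increasing order: [-4.0902, 7.0902].


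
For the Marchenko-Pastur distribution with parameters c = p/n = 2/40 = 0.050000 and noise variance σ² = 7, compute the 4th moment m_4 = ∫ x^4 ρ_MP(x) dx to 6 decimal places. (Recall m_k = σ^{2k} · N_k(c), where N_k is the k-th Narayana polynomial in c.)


E[X⁴] = σ⁸ (1 + 6c + 6c² + c³) (fourth MP moment). With σ² = 7 (so σ⁸ = 2401) and c = 2/40 = 0.050000: E[X⁴] = 2401 · (1 + 6·0.050000 + 6·(0.050000)² + (0.050000)³) = 2401 · 1.315125.

So E[X^4] = 3157.615125.


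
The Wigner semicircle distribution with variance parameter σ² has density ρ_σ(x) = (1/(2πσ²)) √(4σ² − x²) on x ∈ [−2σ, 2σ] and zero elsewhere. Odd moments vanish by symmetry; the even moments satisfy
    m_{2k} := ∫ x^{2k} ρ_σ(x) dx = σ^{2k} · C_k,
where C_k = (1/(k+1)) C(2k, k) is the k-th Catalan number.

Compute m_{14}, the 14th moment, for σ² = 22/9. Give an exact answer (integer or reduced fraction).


By the scaled semicircle moment identity, m_{2k} = σ^{2k} · C_k with k = 7.
C_7 = (1/(k+1)) · C(2k, k) = (1/8) · C(14, 7) = (1/8) · 3432 = 429.
σ^{2k} = (σ²)^k = (22/9)^7 = 2494357888/4782969.

Therefore m_{14} = σ^{14} · C_7 = (2494357888/4782969) · 429 = 356693177984/1594323.


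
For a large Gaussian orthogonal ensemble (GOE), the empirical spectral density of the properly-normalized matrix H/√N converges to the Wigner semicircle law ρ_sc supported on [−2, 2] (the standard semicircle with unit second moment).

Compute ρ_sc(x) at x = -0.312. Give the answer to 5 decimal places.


ρ_sc(x) = (1/(2π)) √(4 − x²). With x = -0.312:
  4 − x² = 4 − (-0.312)² = 4 − 0.097344 = 3.902656.
  √(4 − x²) = 1.975514.
  1/(2π) = 0.159155.
  ρ_sc(-0.312) = 0.159155 · 1.975514 = 0.314413.

Rounded to 5 decimal places: ρ_sc(-0.312) ≈ 0.31441.


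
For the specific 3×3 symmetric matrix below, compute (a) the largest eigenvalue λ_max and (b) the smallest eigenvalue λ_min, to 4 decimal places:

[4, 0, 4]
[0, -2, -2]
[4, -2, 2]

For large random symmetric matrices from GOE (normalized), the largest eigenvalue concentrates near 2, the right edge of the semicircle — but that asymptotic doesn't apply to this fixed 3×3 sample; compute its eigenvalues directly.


Since M is real symmetric, all three eigenvalues are real; they are the roots of det(λI − M) = λ³ − (tr M) λ² + s λ − det M, where s is the sum of the principal 2×2 minors.
tr M = 4 + (-2) + 2 = 4.
s = (4·(-2) − 0²) + (4·2 − 4²) + ((-2)·2 − (-2)²) = -8 + (-8) + (-8) = -24.
det M (expand along row 1) = 4·(-8) − 0·8 + 4·8 = 0.
Characteristic polynomial: λ³ − 4λ² − 24λ = 0.
Substitute λ = y + (tr M)/3 = y + 1.333333 to remove the quadratic term: y³ + p·y + q = 0 with p = s − (tr M)²/3 = -29.333333 and q = −2(tr M)³/27 + (tr M)·s/3 − det M = -36.740741.
Three real roots ⇒ use the trigonometric (Viète) form: r = 2√(−p/3) = 6.253888, φ = arccos(3q/(p·r)) = arccos(0.600838) = 0.926247 rad.
y_k = r·cos(φ/3 − 2πk/3) for k = 0, 1, 2 gives y = 5.958169, -1.333333, -4.624836.
λ_k = y_k + 1.333333 gives λ = 7.2915, 0.0000, -3.2915 (check: the sum is 4.0000 = tr M).

Hence λ_max = 7.2915 and λ_min = -3.2915.


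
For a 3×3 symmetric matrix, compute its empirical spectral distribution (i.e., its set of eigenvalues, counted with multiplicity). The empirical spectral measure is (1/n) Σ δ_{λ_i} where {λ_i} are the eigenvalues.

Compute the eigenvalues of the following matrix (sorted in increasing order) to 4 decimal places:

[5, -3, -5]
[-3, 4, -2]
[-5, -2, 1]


Since M is real symmetric, all three eigenvalues are real; they are the roots of det(λI − M) = λ³ − (tr M) λ² + s λ − det M, where s is the sum of the principal 2×2 minors.
tr M = 5 + 4 + 1 = 10.
s = (5·4 − (-3)²) + (5·1 − (-5)²) + (4·1 − (-2)²) = 11 + (-20) + 0 = -9.
det M (expand along row 1) = 5·0 − (-3)·(-13) + (-5)·26 = -169.
Characteristic polynomial: λ³ − 10λ² − 9λ + 169 = 0.
Substitute λ = y + (tr M)/3 = y + 3.333333 to remove the quadratic term: y³ + p·y + q = 0 with p = s − (tr M)²/3 = -42.333333 and q = −2(tr M)³/27 + (tr M)·s/3 − det M = 64.925926.
Three real roots ⇒ use the trigonometric (Viète) form: r = 2√(−p/3) = 7.512952, φ = arccos(3q/(p·r)) = arccos(-0.612416) = 2.229909 rad.
y_k = r·cos(φ/3 − 2πk/3) for k = 0, 1, 2 gives y = 5.531316, 1.637380, -7.168696.
λ_k = y_k + 3.333333 gives λ = 8.8646, 4.9707, -3.8354 (check: the sum is 10.0000 = tr M).

Eigenvalues sorted in increasing order: [-3.8354, 4.9707, 8.8646].


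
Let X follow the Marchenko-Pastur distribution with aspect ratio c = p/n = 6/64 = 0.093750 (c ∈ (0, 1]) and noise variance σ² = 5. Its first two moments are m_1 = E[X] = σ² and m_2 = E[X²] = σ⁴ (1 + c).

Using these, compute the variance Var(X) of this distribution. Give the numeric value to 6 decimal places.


m_1 = E[X] = σ² = 5, so m_1² = 25.
m_2 = E[X²] = σ⁴ (1 + c) = 25 · (1 + 0.093750) = 25 · 1.093750 = 27.343750.
(Note m_2 − m_1² simplifies to c · σ⁴ = 0.093750 · 25.)

Var(X) = m_2 − m_1² = 27.343750 − 25 = 2.343750.


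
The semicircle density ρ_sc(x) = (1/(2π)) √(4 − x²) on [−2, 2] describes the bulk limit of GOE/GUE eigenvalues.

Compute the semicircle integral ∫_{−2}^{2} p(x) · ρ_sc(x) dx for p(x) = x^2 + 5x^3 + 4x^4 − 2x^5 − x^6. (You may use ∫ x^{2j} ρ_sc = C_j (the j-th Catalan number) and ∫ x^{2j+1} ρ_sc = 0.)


Write p(x) = Σ a_i x^i, split into monomials and integrate each against ρ_sc separately.
Using ∫ x^{2j} ρ_sc = C_j = (1/(j+1)) C(2j, j) (Catalan numbers) and ∫ x^{2j+1} ρ_sc = 0 (odd monomials vanish by symmetry):
  i = 2 (even): a_2 · C_{1} = 1 · 1 = 1
  i = 3 (odd): ∫ x^3 ρ_sc = 0 (vanishes)
  i = 4 (even): a_4 · C_{2} = 4 · 2 = 8
  i = 5 (odd): ∫ x^5 ρ_sc = 0 (vanishes)
  i = 6 (even): a_6 · C_{3} = -1 · 5 = -5

Summing the contributions: ∫_{−2}^{2} p(x) ρ_sc(x) dx = 1 + 8 + (-5) = 4.


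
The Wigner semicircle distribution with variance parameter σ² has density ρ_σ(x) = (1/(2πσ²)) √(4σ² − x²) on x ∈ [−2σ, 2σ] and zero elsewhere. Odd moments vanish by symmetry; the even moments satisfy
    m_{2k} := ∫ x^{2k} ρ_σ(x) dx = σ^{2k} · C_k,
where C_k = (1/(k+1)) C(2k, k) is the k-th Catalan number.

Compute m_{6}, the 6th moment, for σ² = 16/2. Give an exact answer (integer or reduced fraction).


By the scaled semicircle moment identity, m_{2k} = σ^{2k} · C_k with k = 3.
C_3 = (1/(k+1)) · C(2k, k) = (1/4) · C(6, 3) = (1/4) · 20 = 5.
σ^{2k} = (σ²)^k = (16/2)^3 = 512.

Therefore m_{6} = σ^{6} · C_3 = 512 · 5 = 2560.


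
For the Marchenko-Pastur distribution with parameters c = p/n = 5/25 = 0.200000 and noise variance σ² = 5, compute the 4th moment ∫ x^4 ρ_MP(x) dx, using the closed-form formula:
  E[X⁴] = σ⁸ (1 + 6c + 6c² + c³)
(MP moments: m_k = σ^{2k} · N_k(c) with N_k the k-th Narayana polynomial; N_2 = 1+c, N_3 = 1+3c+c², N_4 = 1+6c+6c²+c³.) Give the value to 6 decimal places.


E[X⁴] = σ⁸ (1 + 6c + 6c² + c³) (fourth MP moment). With σ² = 5 (so σ⁸ = 625) and c = 5/25 = 0.200000: E[X⁴] = 625 · (1 + 6·0.200000 + 6·(0.200000)² + (0.200000)³) = 625 · 2.448000.

So E[X^4] = 1530.000000.


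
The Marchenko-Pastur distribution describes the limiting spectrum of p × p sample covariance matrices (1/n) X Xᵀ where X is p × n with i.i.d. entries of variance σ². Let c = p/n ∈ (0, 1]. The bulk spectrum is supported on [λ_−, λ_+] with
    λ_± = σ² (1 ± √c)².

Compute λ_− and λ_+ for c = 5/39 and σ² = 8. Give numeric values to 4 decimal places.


c = 5/39 = 0.128205; √c = 0.358057.
λ_− = σ² (1 − √c)² = 8 · (1 − 0.358057)² = 8 · (0.641943)² = 3.296722.
λ_+ = σ² (1 + √c)² = 8 · (1 + 0.358057)² = 8 · (1.358057)² = 14.754560.

Rounded to 4 decimal places: λ_− ≈ 3.2967, λ_+ ≈ 14.7546.


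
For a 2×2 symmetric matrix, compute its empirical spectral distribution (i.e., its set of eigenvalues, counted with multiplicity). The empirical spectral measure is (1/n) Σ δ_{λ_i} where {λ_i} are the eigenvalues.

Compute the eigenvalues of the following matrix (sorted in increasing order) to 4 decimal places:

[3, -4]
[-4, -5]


Since M is real symmetric, both eigenvalues are real; they are the roots of det(λI − M) = λ² − (tr M) λ + det M.
tr M = 3 + (-5) = -2.
det M = 3·(-5) − (-4)² = -15 − 16 = -31.
Characteristic polynomial: λ² + 2λ − 31 = 0.
Discriminant Δ = (tr M)² − 4·det M = 4 − (-124) = 128; √Δ = 11.313708.
λ = (tr M ± √Δ)/2 = (-2 ± 11.313708)/2, giving (tr M − √Δ)/2 = -6.6569 and (tr M + √Δ)/2 = 4.6569.

Eigenvalues sorted in increasing order: [-6.6569, 4.6569].


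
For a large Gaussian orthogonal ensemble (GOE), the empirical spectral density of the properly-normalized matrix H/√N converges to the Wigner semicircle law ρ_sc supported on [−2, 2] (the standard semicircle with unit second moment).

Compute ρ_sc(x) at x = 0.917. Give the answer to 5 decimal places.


ρ_sc(x) = (1/(2π)) √(4 − x²). With x = 0.917:
  4 − x² = 4 − (0.917)² = 4 − 0.840889 = 3.159111.
  √(4 − x²) = 1.777389.
  1/(2π) = 0.159155.
  ρ_sc(0.917) = 0.159155 · 1.777389 = 0.282880.

Rounded to 5 decimal places: ρ_sc(0.917) ≈ 0.28288.


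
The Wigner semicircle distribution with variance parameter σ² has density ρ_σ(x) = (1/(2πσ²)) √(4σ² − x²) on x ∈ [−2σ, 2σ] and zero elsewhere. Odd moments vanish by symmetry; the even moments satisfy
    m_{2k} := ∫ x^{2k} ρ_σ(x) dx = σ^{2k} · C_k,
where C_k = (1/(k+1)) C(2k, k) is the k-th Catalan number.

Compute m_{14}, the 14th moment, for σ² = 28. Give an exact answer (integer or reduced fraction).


By the scaled semicircle moment identity, m_{2k} = σ^{2k} · C_k with k = 7.
C_7 = (1/(k+1)) · C(2k, k) = (1/8) · C(14, 7) = (1/8) · 3432 = 429.
σ^{2k} = (σ²)^k = (28)^7 = 13492928512.

Therefore m_{14} = σ^{14} · C_7 = 13492928512 · 429 = 5788466331648.


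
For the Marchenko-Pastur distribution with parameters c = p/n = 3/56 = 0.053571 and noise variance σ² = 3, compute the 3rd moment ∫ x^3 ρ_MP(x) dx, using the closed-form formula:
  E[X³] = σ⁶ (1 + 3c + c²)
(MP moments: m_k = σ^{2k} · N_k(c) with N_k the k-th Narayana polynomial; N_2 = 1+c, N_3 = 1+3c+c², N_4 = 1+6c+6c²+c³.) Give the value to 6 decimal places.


E[X³] = σ⁶ (1 + 3c + c²) (third MP moment). With σ² = 3 (so σ⁶ = 27) and c = 3/56 = 0.053571: E[X³] = 27 · (1 + 3·0.053571 + (0.053571)²) = 27 · 1.163584.

So E[X^3] = 31.416773.


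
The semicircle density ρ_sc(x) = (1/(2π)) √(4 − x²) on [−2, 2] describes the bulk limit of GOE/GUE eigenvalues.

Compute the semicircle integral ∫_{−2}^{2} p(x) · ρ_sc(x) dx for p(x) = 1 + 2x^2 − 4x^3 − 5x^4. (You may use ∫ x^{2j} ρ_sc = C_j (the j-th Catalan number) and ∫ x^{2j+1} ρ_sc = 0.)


Write p(x) = Σ a_i x^i, split into monomials and integrate each against ρ_sc separately.
Using ∫ x^{2j} ρ_sc = C_j = (1/(j+1)) C(2j, j) (Catalan numbers) and ∫ x^{2j+1} ρ_sc = 0 (odd monomials vanish by symmetry):
  i = 0 (even): a_0 · C_{0} = 1 · 1 = 1
  i = 2 (even): a_2 · C_{1} = 2 · 1 = 2
  i = 3 (odd): ∫ x^3 ρ_sc = 0 (vanishes)
  i = 4 (even): a_4 · C_{2} = -5 · 2 = -10

Summing the contributions: ∫_{−2}^{2} p(x) ρ_sc(x) dx = 1 + 2 + (-10) = -7.


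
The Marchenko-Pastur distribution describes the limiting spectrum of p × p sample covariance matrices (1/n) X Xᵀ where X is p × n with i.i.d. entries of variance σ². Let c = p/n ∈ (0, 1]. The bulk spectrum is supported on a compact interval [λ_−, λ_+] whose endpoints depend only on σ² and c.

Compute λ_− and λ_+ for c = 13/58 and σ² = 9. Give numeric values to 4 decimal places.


c = 13/58 = 0.224138; √c = 0.473432.
λ_− = σ² (1 − √c)² = 9 · (1 − 0.473432)² = 9 · (0.526568)² = 2.495464.
λ_+ = σ² (1 + √c)² = 9 · (1 + 0.473432)² = 9 · (1.473432)² = 19.539019.

Rounded to 4 decimal places: λ_− ≈ 2.4955, λ_+ ≈ 19.5390.


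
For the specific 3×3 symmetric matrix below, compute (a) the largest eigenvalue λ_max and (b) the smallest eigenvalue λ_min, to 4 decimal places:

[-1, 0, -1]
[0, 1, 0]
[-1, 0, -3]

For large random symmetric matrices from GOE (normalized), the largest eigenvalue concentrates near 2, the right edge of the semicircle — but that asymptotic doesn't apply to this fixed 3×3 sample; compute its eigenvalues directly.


Since M is real symmetric, all three eigenvalues are real; they are the roots of det(λI − M) = λ³ − (tr M) λ² + s λ − det M, where s is the sum of the principal 2×2 minors.
tr M = -1 + 1 + (-3) = -3.
s = ((-1)·1 − 0²) + ((-1)·(-3) − (-1)²) + (1·(-3) − 0²) = -1 + 2 + (-3) = -2.
det M (expand along row 1) = (-1)·(-3) − 0·0 + (-1)·1 = 2.
Characteristic polynomial: λ³ + 3λ² − 2λ − 2 = 0.
Substitute λ = y + (tr M)/3 = y − 1.000000 to remove the quadratic term: y³ + p·y + q = 0 with p = s − (tr M)²/3 = -5.000000 and q = −2(tr M)³/27 + (tr M)·s/3 − det M = 2.000000.
Three real roots ⇒ use the trigonometric (Viète) form: r = 2√(−p/3) = 2.581989, φ = arccos(3q/(p·r)) = arccos(-0.464758) = 2.054158 rad.
y_k = r·cos(φ/3 − 2πk/3) for k = 0, 1, 2 gives y = 2.000000, 0.414214, -2.414214.
λ_k = y_k − 1.000000 gives λ = 1.0000, -0.5858, -3.4142 (check: the sum is -3.0000 = tr M).

Hence λ_max = 1.0000 and λ_min = -3.4142.


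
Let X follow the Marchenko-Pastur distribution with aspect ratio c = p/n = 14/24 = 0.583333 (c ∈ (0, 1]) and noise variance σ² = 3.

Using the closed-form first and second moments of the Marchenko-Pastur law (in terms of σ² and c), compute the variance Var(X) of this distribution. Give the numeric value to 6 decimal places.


Recall the MP moments m_1 = E[X] = σ² and m_2 = E[X²] = σ⁴ (1 + c).
m_1 = E[X] = σ² = 3, so m_1² = 9.
m_2 = E[X²] = σ⁴ (1 + c) = 9 · (1 + 0.583333) = 9 · 1.583333 = 14.250000.
(Note m_2 − m_1² simplifies to c · σ⁴ = 0.583333 · 9.)

Var(X) = m_2 − m_1² = 14.250000 − 9 = 5.250000.
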